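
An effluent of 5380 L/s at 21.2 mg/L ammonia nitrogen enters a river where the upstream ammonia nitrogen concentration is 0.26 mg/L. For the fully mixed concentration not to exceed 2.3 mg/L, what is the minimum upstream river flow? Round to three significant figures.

49800 L/s

Set C_mix = 2.3: (Q·0.2600 + 5380·21.20) / (Q + 5380) = 2.3
→ Q = 5380·(21.20 − 2.3)/(2.3 − 0.2600) = 49840 L/s.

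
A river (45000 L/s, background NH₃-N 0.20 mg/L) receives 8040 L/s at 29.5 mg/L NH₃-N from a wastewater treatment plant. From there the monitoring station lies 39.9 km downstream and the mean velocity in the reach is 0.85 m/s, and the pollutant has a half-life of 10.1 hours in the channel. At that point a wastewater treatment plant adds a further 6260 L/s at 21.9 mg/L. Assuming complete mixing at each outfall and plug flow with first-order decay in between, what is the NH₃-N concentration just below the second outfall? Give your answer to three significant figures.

After mixing, C = (45000·0.2000 + 8040·29.50) / 53040 = 246200/53040 = 4.641 mg/L; combined flow 53040 L/s.
Travel time t = 39.9·1000 / 0.85 = 46940 s = 13.04 h.
Half-life 10.1 h → k = ln 2 / 10.1 = 0.06863 h⁻¹ = 1.647 d⁻¹.
After decay, C = 4.641 × e^(−kt) = 4.641 × 0.4087 = 1.897 mg/L.
Second outfall: C = (53040·1.897 + 6260·21.90)/59300 = 4.008 mg/L.

4.01 mg/L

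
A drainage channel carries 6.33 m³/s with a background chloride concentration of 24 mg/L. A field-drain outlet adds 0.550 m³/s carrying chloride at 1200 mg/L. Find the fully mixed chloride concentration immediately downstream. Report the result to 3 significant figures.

Conservation of mass: C = (6.330·24.00 + 0.5500·1200) / 6.880 = 811.9/6.880 = 118.0 mg/L.

118 mg/L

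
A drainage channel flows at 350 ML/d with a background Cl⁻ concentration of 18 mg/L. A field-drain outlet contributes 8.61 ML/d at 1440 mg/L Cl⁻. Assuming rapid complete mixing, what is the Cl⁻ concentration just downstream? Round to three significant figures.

52.1 mg/L

Flow-weighted average: C = (350.0·18.00 + 8.610·1440) / 358.6 = 18700/358.6 = 52.14 mg/L.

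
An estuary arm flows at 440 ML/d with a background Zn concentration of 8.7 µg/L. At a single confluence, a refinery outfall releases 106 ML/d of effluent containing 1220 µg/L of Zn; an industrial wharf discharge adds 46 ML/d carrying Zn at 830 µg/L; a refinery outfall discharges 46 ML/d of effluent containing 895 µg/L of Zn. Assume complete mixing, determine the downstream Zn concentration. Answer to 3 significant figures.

333 µg/L

Mass balance: C = (440.0·8.700 + 106.0·1220 + 46.00·830.0 + 46.00·895.0) / 638.0 = 212500/638.0 = 333.1 µg/L.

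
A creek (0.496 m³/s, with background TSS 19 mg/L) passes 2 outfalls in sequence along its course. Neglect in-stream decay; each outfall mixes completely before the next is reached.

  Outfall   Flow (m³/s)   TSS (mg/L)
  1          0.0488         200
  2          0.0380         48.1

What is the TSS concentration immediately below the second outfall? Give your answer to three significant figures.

36.1 mg/L

Below outfall 1: Q → 0.5448 m³/s, C = (0.4960·19.00 + 0.04880·200.0)/0.5448 = 35.21 mg/L.
Below outfall 2: Q → 0.5828 m³/s, C = (0.5448·35.21 + 0.03800·48.10)/0.5828 = 36.05 mg/L.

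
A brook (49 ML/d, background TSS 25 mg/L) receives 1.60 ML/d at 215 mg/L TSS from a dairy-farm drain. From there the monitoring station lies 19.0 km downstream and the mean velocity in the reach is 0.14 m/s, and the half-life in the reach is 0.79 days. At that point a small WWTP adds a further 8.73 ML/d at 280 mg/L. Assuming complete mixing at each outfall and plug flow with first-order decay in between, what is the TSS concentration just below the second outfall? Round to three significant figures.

47.9 mg/L

After mixing, C = (49.00·25.00 + 1.600·215.0) / 50.60 = 1569/50.60 = 31.01 mg/L; combined flow 50.60 ML/d.
Travel time t = 19.0·1000 / 0.14 = 135700 s = 37.70 h.
Half-life 0.79 d → k = ln 2 / 0.79 = 0.8774 d⁻¹.
First-order decay: C = 31.01·exp(−k·t) = 31.01·0.2520 = 7.815 mg/L.
Second outfall: C = (50.60·7.815 + 8.730·280.0)/59.33 = 47.87 mg/L.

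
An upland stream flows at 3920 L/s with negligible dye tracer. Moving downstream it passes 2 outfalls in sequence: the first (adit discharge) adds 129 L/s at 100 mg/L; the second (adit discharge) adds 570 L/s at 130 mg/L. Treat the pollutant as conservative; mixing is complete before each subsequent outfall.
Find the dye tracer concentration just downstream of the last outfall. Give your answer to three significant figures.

Outfall 1: combined Q = 4049 L/s; C = (3920·0 + 129.0·100.0)/4049 = 3.186 mg/L.
Outfall 2: combined Q = 4619 L/s; C = (4049·3.186 + 570.0·130.0)/4619 = 18.84 mg/L.

18.8 mg/L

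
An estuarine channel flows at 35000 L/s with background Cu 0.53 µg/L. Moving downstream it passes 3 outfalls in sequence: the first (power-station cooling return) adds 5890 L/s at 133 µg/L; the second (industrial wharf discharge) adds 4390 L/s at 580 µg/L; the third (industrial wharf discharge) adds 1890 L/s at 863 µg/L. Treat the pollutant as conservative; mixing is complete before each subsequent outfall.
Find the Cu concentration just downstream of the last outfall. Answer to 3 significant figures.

106 µg/L

Outfall 1: combined Q = 40890 L/s; C = (35000·0.5300 + 5890·133.0)/40890 = 19.61 µg/L.
Outfall 2: combined Q = 45280 L/s; C = (40890·19.61 + 4390·580.0)/45280 = 73.94 µg/L.
Outfall 3: combined Q = 47170 L/s; C = (45280·73.94 + 1890·863.0)/47170 = 105.6 µg/L.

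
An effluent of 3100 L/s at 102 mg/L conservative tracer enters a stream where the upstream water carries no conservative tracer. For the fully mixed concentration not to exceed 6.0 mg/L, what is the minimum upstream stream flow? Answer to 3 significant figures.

49600 L/s

Set C_mix = 6.0: (Q·0 + 3100·102.0) / (Q + 3100) = 6.0
→ Q = 3100·(102.0 − 6.0)/(6.0 − 0) = 49600 L/s.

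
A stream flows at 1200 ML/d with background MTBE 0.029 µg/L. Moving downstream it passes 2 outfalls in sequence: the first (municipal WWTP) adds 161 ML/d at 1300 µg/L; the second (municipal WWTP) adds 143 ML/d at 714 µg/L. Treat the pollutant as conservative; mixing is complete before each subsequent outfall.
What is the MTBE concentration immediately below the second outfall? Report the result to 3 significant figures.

After outfall 1: Q = 1200 + 161.0 = 1361 ML/d; C = (1200·0.02900 + 161.0·1300)/1361 = 153.8 µg/L.
After outfall 2: Q = 1361 + 143.0 = 1504 ML/d; C = (1361·153.8 + 143.0·714.0)/1504 = 207.1 µg/L.

207 µg/L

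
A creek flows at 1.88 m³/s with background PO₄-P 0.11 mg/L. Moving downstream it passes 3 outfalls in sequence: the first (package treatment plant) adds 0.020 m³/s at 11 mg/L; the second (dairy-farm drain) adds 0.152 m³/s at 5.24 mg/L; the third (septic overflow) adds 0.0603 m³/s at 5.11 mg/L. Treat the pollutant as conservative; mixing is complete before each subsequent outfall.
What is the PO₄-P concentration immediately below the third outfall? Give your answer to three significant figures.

0.725 mg/L

Below outfall 1: Q → 1.900 m³/s, C = (1.880·0.1100 + 0.02000·11.00)/1.900 = 0.2246 mg/L.
Below outfall 2: Q → 2.052 m³/s, C = (1.900·0.2246 + 0.1520·5.240)/2.052 = 0.5961 mg/L.
Below outfall 3: Q → 2.112 m³/s, C = (2.052·0.5961 + 0.06030·5.110)/2.112 = 0.7250 mg/L.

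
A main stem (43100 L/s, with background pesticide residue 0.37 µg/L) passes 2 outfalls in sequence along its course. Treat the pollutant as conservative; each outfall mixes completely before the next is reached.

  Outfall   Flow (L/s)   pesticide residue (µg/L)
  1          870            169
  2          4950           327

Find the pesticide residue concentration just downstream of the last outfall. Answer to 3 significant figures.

Below outfall 1: Q → 43970 L/s, C = (43100·0.3700 + 870.0·169.0)/43970 = 3.707 µg/L.
Below outfall 2: Q → 48920 L/s, C = (43970·3.707 + 4950·327.0)/48920 = 36.42 µg/L.

36.4 µg/L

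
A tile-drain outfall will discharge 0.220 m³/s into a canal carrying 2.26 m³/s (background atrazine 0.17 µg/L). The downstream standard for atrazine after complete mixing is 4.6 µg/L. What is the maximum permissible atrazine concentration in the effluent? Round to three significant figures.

50.1 µg/L

At the limit, (Qr·Cr + Qe·Cₑ)/(Qr + Qe) = 4.6:
Cₑ = (2.480·4.6 − 2.260·0.1700) / 0.2200 = 50.11 µg/L.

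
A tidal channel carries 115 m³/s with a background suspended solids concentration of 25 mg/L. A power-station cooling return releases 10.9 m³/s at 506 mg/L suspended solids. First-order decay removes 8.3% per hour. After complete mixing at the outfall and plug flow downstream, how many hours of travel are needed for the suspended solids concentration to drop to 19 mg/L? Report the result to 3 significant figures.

Conservation of mass: C = (115.0·25.00 + 10.90·506.0) / 125.9 = 8390/125.9 = 66.64 mg/L.
8.3%/h lost → k = −ln(1 − 0.083) = 0.08665 h⁻¹.
66.64·exp(−k·t) = 19 → t = ln(66.64/19)/k = 52140 s = 14.48 h.

14.5 h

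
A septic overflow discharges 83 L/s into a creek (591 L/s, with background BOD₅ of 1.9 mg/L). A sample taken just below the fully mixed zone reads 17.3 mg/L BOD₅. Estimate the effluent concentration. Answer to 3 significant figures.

Mass balance: 591.0·1.900 + 83.00·Cₑ = 674.0·17.30
→ Cₑ = (674.0·17.30 − 591.0·1.900) / 83.00 = 127.0 mg/L.

127 mg/L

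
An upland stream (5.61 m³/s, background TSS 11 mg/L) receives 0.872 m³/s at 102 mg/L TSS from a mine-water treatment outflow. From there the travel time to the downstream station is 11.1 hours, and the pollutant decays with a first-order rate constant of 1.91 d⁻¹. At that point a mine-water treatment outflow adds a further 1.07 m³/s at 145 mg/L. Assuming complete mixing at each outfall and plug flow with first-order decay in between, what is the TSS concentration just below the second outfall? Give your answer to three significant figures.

28.8 mg/L

Flow-weighted average: C = (5.610·11.00 + 0.8720·102.0) / 6.482 = 150.7/6.482 = 23.24 mg/L; combined flow 6.482 m³/s.
Decay over the reach: 23.24·exp(−kt) = 23.24·0.4134 = 9.608 mg/L.
Second outfall: C = (6.482·9.608 + 1.070·145.0)/7.552 = 28.79 mg/L.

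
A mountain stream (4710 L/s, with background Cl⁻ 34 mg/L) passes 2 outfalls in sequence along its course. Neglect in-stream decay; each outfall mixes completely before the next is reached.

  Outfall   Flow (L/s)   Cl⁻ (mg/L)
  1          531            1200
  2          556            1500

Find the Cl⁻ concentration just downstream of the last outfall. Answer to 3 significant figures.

Below outfall 1: Q → 5241 L/s, C = (4710·34.00 + 531.0·1200)/5241 = 152.1 mg/L.
Below outfall 2: Q → 5797 L/s, C = (5241·152.1 + 556.0·1500)/5797 = 281.4 mg/L.

281 mg/L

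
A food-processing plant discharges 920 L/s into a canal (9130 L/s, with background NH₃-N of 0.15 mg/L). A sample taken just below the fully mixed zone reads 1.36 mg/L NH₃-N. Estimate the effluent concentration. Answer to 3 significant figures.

Mass balance: 9130·0.1500 + 920.0·Cₑ = 10050·1.360
→ Cₑ = (10050·1.360 − 9130·0.1500) / 920.0 = 13.37 mg/L.

13.4 mg/L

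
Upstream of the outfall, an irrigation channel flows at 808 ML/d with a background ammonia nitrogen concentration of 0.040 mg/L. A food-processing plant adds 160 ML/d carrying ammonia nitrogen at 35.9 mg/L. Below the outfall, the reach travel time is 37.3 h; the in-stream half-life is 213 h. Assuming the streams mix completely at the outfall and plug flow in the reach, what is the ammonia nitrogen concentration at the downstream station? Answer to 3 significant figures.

Conservation of mass: C = (808.0·0.04000 + 160.0·35.90) / 968.0 = 5776/968.0 = 5.967 mg/L.
Half-life 213 h → k = ln 2 / 213 = 0.003254 h⁻¹ = 0.07810 d⁻¹.
Applying C = C₀e^(−kt): 5.967 × 0.8857 = 5.285 mg/L.

5.29 mg/L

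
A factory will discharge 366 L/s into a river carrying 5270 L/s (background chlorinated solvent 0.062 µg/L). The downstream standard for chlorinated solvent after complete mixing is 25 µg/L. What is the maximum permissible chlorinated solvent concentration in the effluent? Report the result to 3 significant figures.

At the limit, (Qr·Cr + Qe·Cₑ)/(Qr + Qe) = 25:
Cₑ = (5636·25 − 5270·0.06200) / 366.0 = 384.1 µg/L.

384 µg/L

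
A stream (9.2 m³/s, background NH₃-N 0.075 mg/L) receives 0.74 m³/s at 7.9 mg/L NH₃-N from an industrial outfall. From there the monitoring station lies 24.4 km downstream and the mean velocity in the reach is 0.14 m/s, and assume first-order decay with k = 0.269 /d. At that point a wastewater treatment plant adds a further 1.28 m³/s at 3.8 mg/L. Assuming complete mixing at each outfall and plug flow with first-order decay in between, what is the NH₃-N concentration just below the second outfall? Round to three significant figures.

Conservation of mass: C = (9.200·0.07500 + 0.7400·7.900) / 9.940 = 6.536/9.940 = 0.6575 mg/L; combined flow 9.940 m³/s.
Travel time t = 24.4·1000 / 0.14 = 174300 s = 48.41 h.
After decay, C = 0.6575 × e^(−kt) = 0.6575 × 0.5812 = 0.3822 mg/L.
At the second outfall, C = (9.940·0.3822 + 1.280·3.800) / (9.940 + 1.280) = 0.7721 mg/L.

0.772 mg/L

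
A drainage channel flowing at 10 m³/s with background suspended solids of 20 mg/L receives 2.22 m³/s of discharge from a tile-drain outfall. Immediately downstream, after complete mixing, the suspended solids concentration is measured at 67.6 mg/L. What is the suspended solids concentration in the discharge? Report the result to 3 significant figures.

282 mg/L

Mass balance: 10.00·20.00 + 2.220·Cₑ = 12.22·67.60
→ Cₑ = (12.22·67.60 − 10.00·20.00) / 2.220 = 282.0 mg/L.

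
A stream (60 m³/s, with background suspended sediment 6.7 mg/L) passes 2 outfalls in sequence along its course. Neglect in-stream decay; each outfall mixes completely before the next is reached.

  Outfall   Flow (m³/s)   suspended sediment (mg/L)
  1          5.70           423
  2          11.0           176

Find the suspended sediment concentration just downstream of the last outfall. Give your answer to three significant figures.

Outfall 1: combined Q = 65.70 m³/s; C = (60.00·6.700 + 5.700·423.0)/65.70 = 42.82 mg/L.
Outfall 2: combined Q = 76.70 m³/s; C = (65.70·42.82 + 11.00·176.0)/76.70 = 61.92 mg/L.

61.9 mg/L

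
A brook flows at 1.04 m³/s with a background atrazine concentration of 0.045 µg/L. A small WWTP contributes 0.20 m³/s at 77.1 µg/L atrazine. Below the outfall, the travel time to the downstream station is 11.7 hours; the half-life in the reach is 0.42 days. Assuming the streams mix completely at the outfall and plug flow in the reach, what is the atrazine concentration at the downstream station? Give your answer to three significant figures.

5.58 µg/L

Flow-weighted average: C = (1.040·0.04500 + 0.2000·77.10) / 1.240 = 15.47/1.240 = 12.47 µg/L.
Half-life 0.42 d → k = ln 2 / 0.42 = 1.650 d⁻¹.
Decay over the reach: 12.47·exp(−kt) = 12.47·0.4473 = 5.579 µg/L.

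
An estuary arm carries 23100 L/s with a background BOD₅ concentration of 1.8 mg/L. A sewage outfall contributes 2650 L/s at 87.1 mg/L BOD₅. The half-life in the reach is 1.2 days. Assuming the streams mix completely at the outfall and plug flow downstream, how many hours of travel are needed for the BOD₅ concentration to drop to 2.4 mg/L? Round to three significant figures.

Flow-weighted average: C = (23100·1.800 + 2650·87.10) / 25750 = 272400/25750 = 10.58 mg/L.
Half-life 1.2 d → k = ln 2 / 1.2 = 0.5776 d⁻¹.
10.58·exp(−k·t) = 2.4 → t = ln(10.58/2.4)/k = 221900 s = 61.63 h.

61.6 h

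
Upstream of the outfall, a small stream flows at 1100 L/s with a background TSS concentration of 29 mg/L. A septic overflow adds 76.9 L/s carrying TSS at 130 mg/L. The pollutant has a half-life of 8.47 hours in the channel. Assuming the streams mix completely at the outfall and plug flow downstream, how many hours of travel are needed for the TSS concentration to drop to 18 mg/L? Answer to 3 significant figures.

Flow-weighted average: C = (1100·29.00 + 76.90·130.0) / 1177 = 41900/1177 = 35.60 mg/L.
Half-life 8.47 h → k = ln 2 / 8.47 = 0.08184 h⁻¹ = 1.964 d⁻¹.
35.60·exp(−k·t) = 18 → t = ln(35.60/18)/k = 30000 s = 8.333 h.

8.33 h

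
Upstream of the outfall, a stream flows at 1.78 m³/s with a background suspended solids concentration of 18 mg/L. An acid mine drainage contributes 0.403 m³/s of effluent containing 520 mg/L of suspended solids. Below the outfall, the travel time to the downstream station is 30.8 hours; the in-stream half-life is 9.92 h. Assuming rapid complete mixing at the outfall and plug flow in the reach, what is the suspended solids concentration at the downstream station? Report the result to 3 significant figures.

12.9 mg/L

Mixed concentration C = ΣQC/ΣQ = (1.780·18.00 + 0.4030·520.0) / 2.183 = 241.6/2.183 = 110.7 mg/L.
Half-life 9.92 h → k = ln 2 / 9.92 = 0.06987 h⁻¹ = 1.677 d⁻¹.
First-order decay: C = 110.7·exp(−k·t) = 110.7·0.1162 = 12.86 mg/L.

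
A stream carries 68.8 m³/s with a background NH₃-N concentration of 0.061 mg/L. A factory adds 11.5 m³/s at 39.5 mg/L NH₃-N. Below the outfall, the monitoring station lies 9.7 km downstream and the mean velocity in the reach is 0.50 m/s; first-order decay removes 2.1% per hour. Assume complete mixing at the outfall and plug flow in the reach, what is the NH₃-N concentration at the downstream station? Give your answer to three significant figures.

Conservation of mass: C = (68.80·0.06100 + 11.50·39.50) / 80.30 = 458.4/80.30 = 5.709 mg/L.
Travel time t = 9.7·1000 / 0.50 = 19400 s = 5.389 h.
2.1%/h lost → k = −ln(1 − 0.021) = 0.02122 h⁻¹.
After decay, C = 5.709 × e^(−kt) = 5.709 × 0.8919 = 5.092 mg/L.

5.09 mg/L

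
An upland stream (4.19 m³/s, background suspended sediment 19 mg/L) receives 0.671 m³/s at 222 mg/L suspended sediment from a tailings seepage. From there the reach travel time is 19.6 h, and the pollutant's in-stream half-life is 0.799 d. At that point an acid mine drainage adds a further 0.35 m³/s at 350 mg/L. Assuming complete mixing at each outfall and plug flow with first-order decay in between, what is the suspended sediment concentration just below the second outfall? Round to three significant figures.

After mixing, C = (4.190·19.00 + 0.6710·222.0) / 4.861 = 228.6/4.861 = 47.02 mg/L; combined flow 4.861 m³/s.
Half-life 0.799 d → k = ln 2 / 0.799 = 0.8675 d⁻¹.
After decay, C = 47.02 × e^(−kt) = 47.02 × 0.4924 = 23.15 mg/L.
Second outfall: C = (4.861·23.15 + 0.3500·350.0)/5.211 = 45.11 mg/L.

45.1 mg/L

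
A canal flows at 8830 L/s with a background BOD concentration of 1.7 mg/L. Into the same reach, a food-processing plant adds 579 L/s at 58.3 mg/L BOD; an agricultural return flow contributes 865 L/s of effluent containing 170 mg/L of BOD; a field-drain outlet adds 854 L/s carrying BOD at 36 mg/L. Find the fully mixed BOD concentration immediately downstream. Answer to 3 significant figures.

20.4 mg/L

Mixed concentration C = ΣQC/ΣQ = (8830·1.700 + 579.0·58.30 + 865.0·170.0 + 854.0·36.00) / 11130 = 226600/11130 = 20.36 mg/L.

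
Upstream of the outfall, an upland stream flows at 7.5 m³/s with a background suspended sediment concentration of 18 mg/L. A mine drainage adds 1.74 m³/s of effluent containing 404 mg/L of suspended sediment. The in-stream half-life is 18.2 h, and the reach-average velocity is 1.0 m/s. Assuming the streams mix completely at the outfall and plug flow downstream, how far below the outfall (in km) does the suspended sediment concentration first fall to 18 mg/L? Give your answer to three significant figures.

Conservation of mass: C = (7.500·18.00 + 1.740·404.0) / 9.240 = 838.0/9.240 = 90.69 mg/L.
Half-life 18.2 h → k = ln 2 / 18.2 = 0.03809 h⁻¹ = 0.9140 d⁻¹.
Set 90.69·exp(−k·t) = 18 → t = ln(90.69/18)/k = 152900 s = 42.46 h.
Distance = v·t = 1.0·152900 = 152900 m = 152.9 km.

153 km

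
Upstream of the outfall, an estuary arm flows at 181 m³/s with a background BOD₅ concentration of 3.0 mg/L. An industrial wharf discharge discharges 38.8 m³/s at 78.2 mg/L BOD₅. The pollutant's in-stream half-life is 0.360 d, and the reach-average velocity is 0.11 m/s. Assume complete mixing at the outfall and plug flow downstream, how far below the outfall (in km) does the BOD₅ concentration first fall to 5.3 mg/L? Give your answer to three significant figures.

Flow-weighted average: C = (181.0·3.000 + 38.80·78.20) / 219.8 = 3577/219.8 = 16.27 mg/L.
Half-life 0.360 d → k = ln 2 / 0.360 = 1.925 d⁻¹.
Set 16.27·exp(−k·t) = 5.3 → t = ln(16.27/5.3)/k = 50340 s = 13.98 h.
Distance = v·t = 0.11·50340 = 5538 m = 5.538 km.

5.54 km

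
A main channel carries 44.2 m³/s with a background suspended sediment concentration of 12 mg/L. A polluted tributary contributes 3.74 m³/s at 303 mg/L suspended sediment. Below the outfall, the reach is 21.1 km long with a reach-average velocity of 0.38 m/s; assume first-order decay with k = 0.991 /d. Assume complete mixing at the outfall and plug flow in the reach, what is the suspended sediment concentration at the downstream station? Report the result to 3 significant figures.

18.4 mg/L

After mixing, C = (44.20·12.00 + 3.740·303.0) / 47.94 = 1664/47.94 = 34.70 mg/L.
Travel time t = 21.1·1000 / 0.38 = 55530 s = 15.42 h.
First-order decay: C = 34.70·exp(−k·t) = 34.70·0.5289 = 18.36 mg/L.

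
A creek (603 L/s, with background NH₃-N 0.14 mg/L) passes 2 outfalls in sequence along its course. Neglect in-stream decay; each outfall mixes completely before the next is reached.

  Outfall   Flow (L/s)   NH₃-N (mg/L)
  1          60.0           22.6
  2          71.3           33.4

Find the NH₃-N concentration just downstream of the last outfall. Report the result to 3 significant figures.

5.20 mg/L

After outfall 1: Q = 603.0 + 60.00 = 663.0 L/s; C = (603.0·0.1400 + 60.00·22.60)/663.0 = 2.173 mg/L.
After outfall 2: Q = 663.0 + 71.30 = 734.3 L/s; C = (663.0·2.173 + 71.30·33.40)/734.3 = 5.205 mg/L.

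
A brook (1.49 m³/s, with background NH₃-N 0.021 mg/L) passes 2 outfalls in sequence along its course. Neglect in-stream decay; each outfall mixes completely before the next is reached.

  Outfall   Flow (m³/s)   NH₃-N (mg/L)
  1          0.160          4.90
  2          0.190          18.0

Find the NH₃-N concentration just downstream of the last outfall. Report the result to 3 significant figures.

2.30 mg/L

After outfall 1: Q = 1.490 + 0.1600 = 1.650 m³/s; C = (1.490·0.02100 + 0.1600·4.900)/1.650 = 0.4941 mg/L.
After outfall 2: Q = 1.650 + 0.1900 = 1.840 m³/s; C = (1.650·0.4941 + 0.1900·18.00)/1.840 = 2.302 mg/L.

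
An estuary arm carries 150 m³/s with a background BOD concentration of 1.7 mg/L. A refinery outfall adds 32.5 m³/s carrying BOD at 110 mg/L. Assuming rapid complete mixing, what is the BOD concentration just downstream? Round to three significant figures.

Mixed concentration C = ΣQC/ΣQ = (150.0·1.700 + 32.50·110.0) / 182.5 = 3830/182.5 = 20.99 mg/L.

21.0 mg/L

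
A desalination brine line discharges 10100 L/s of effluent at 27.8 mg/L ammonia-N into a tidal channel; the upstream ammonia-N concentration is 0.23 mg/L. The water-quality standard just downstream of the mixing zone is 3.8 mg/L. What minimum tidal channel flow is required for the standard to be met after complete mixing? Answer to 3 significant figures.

Set C_mix = 3.8: (Q·0.2300 + 10100·27.80) / (Q + 10100) = 3.8
→ Q = 10100·(27.80 − 3.8)/(3.8 − 0.2300) = 67900 L/s.

67900 L/s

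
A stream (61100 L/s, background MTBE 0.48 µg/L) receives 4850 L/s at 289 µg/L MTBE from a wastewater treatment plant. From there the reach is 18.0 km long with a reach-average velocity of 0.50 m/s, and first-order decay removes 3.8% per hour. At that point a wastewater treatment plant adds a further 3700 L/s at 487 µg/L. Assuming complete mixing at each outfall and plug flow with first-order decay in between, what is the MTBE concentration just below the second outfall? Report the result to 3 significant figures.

Mass balance: C = (61100·0.4800 + 4850·289.0) / 65950 = 1431000/65950 = 21.70 µg/L; combined flow 65950 L/s.
Travel time t = 18.0·1000 / 0.50 = 36000 s = 10.00 h.
3.8%/h lost → k = −ln(1 − 0.038) = 0.03874 h⁻¹.
Applying C = C₀e^(−kt): 21.70 × 0.6788 = 14.73 µg/L.
Second outfall: C = (65950·14.73 + 3700·487.0)/69650 = 39.82 µg/L.

39.8 µg/L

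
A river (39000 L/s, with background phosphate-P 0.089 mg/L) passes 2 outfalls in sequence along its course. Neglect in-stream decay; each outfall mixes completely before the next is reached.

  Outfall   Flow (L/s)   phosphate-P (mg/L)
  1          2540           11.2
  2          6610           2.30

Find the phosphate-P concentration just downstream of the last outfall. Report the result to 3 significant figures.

0.979 mg/L

Below outfall 1: Q → 41540 L/s, C = (39000·0.08900 + 2540·11.20)/41540 = 0.7684 mg/L.
Below outfall 2: Q → 48150 L/s, C = (41540·0.7684 + 6610·2.300)/48150 = 0.9787 mg/L.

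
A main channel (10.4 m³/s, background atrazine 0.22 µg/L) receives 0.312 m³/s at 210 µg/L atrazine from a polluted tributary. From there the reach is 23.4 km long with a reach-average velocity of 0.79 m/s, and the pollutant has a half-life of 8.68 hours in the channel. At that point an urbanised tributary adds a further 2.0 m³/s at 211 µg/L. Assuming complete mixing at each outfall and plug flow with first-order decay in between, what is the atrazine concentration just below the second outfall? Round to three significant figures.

36.0 µg/L

Mixed concentration C = ΣQC/ΣQ = (10.40·0.2200 + 0.3120·210.0) / 10.71 = 67.81/10.71 = 6.330 µg/L; combined flow 10.71 m³/s.
Travel time t = 23.4·1000 / 0.79 = 29620 s = 8.228 h.
Half-life 8.68 h → k = ln 2 / 8.68 = 0.07986 h⁻¹ = 1.917 d⁻¹.
Decay over the reach: 6.330·exp(−kt) = 6.330·0.5184 = 3.281 µg/L.
At the second outfall, C = (10.71·3.281 + 2.000·211.0) / (10.71 + 2.000) = 35.96 µg/L.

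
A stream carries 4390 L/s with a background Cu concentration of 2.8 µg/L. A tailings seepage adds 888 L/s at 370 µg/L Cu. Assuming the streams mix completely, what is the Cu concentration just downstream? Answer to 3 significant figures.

Flow-weighted average: C = (4390·2.800 + 888.0·370.0) / 5278 = 340900/5278 = 64.58 µg/L.

64.6 µg/L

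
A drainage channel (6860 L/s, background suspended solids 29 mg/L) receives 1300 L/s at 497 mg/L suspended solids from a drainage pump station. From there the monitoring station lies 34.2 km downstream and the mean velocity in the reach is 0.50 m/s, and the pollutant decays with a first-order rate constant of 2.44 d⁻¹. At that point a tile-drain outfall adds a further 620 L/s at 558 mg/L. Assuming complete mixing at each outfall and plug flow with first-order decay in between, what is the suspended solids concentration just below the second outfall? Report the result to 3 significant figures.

53.3 mg/L

Mass balance: C = (6860·29.00 + 1300·497.0) / 8160 = 845000/8160 = 103.6 mg/L; combined flow 8160 L/s.
Travel time t = 34.2·1000 / 0.50 = 68400 s = 19.00 h.
Decay over the reach: 103.6·exp(−kt) = 103.6·0.1449 = 15.01 mg/L.
Second outfall: C = (8160·15.01 + 620.0·558.0)/8780 = 53.35 mg/L.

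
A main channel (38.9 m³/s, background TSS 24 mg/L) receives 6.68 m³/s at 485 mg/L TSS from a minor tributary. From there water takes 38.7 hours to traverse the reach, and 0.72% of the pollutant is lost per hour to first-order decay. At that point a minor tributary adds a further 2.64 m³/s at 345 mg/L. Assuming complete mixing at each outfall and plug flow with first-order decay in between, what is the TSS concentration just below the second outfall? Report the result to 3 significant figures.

84.3 mg/L

Mass balance: C = (38.90·24.00 + 6.680·485.0) / 45.58 = 4173/45.58 = 91.56 mg/L; combined flow 45.58 m³/s.
0.72%/h lost → k = −ln(1 − 0.0072) = 0.007226 h⁻¹.
First-order decay: C = 91.56·exp(−k·t) = 91.56·0.7560 = 69.23 mg/L.
Second outfall: C = (45.58·69.23 + 2.640·345.0)/48.22 = 84.32 mg/L.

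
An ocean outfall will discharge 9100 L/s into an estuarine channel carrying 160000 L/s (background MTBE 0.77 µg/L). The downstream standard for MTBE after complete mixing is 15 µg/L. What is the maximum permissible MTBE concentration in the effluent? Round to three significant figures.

265 µg/L

At the limit, (Qr·Cr + Qe·Cₑ)/(Qr + Qe) = 15:
Cₑ = (169100·15 − 160000·0.7700) / 9100 = 265.2 µg/L.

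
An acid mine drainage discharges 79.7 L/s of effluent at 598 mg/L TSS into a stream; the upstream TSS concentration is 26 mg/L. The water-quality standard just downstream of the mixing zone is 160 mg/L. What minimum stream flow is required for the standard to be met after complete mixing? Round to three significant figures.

Set C_mix = 160: (Q·26.00 + 79.70·598.0) / (Q + 79.70) = 160
→ Q = 79.70·(598.0 − 160)/(160 − 26.00) = 260.5 L/s.

261 L/s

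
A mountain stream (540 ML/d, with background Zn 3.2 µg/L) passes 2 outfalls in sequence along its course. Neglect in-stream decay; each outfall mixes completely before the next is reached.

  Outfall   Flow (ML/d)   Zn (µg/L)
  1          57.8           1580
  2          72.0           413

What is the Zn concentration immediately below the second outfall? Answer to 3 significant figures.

Outfall 1: combined Q = 597.8 ML/d; C = (540.0·3.200 + 57.80·1580)/597.8 = 155.7 µg/L.
Outfall 2: combined Q = 669.8 ML/d; C = (597.8·155.7 + 72.00·413.0)/669.8 = 183.3 µg/L.

183 µg/L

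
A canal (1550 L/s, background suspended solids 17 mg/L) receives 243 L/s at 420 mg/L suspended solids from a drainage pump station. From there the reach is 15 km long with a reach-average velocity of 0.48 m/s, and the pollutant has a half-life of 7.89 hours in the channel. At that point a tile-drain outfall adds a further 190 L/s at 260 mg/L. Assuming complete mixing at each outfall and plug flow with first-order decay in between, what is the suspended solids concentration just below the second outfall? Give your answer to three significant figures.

55.1 mg/L

Mass balance: C = (1550·17.00 + 243.0·420.0) / 1793 = 128400/1793 = 71.62 mg/L; combined flow 1793 L/s.
Travel time t = 15·1000 / 0.48 = 31250 s = 8.681 h.
Half-life 7.89 h → k = ln 2 / 7.89 = 0.08785 h⁻¹ = 2.108 d⁻¹.
Applying C = C₀e^(−kt): 71.62 × 0.4665 = 33.41 mg/L.
At the second outfall, C = (1793·33.41 + 190.0·260.0) / (1793 + 190.0) = 55.12 mg/L.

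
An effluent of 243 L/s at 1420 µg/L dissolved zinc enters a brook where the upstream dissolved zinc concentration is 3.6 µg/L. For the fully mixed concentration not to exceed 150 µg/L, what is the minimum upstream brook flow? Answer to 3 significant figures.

Set C_mix = 150: (Q·3.600 + 243.0·1420) / (Q + 243.0) = 150
→ Q = 243.0·(1420 − 150)/(150 − 3.600) = 2108 L/s.

2110 L/s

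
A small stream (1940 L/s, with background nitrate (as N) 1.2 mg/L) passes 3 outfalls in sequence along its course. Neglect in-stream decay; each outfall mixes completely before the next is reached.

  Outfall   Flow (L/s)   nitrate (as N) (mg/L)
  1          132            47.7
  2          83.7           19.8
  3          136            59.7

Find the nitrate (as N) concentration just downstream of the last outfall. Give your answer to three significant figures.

8.03 mg/L

Below outfall 1: Q → 2072 L/s, C = (1940·1.200 + 132.0·47.70)/2072 = 4.162 mg/L.
Below outfall 2: Q → 2156 L/s, C = (2072·4.162 + 83.70·19.80)/2156 = 4.770 mg/L.
Below outfall 3: Q → 2292 L/s, C = (2156·4.770 + 136.0·59.70)/2292 = 8.029 mg/L.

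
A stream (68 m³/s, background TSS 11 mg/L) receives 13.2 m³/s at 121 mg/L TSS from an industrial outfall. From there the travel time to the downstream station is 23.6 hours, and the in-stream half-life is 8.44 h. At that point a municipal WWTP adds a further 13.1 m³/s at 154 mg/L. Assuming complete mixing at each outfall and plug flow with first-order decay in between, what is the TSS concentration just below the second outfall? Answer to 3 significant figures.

After mixing, C = (68.00·11.00 + 13.20·121.0) / 81.20 = 2345/81.20 = 28.88 mg/L; combined flow 81.20 m³/s.
Half-life 8.44 h → k = ln 2 / 8.44 = 0.08213 h⁻¹ = 1.971 d⁻¹.
Applying C = C₀e^(−kt): 28.88 × 0.1440 = 4.158 mg/L.
At the second outfall, C = (81.20·4.158 + 13.10·154.0) / (81.20 + 13.10) = 24.97 mg/L.

25.0 mg/L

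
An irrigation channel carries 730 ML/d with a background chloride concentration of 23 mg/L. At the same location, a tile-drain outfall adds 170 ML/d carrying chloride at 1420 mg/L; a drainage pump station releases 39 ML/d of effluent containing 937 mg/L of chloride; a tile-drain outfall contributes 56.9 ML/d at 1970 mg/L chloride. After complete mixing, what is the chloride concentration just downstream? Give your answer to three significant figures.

409 mg/L

Flow-weighted average: C = (730.0·23.00 + 170.0·1420 + 39.00·937.0 + 56.90·1970) / 995.9 = 406800/995.9 = 408.5 mg/L.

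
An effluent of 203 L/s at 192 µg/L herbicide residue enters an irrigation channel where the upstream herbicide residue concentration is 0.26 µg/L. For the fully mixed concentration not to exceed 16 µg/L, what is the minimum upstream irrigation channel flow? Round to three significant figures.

Set C_mix = 16: (Q·0.2600 + 203.0·192.0) / (Q + 203.0) = 16
→ Q = 203.0·(192.0 − 16)/(16 − 0.2600) = 2270 L/s.

2270 L/s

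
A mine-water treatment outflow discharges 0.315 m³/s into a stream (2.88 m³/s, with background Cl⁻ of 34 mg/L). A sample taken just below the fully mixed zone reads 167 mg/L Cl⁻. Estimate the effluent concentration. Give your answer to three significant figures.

1380 mg/L

Mass balance: 2.880·34.00 + 0.3150·Cₑ = 3.195·167.0
→ Cₑ = (3.195·167.0 − 2.880·34.00) / 0.3150 = 1383 mg/L.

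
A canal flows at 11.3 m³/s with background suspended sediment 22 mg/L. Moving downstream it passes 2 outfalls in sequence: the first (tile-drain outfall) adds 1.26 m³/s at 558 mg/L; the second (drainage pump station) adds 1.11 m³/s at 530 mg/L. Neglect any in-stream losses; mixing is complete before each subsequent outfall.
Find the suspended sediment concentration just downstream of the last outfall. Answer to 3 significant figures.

113 mg/L

Outfall 1: combined Q = 12.56 m³/s; C = (11.30·22.00 + 1.260·558.0)/12.56 = 75.77 mg/L.
Outfall 2: combined Q = 13.67 m³/s; C = (12.56·75.77 + 1.110·530.0)/13.67 = 112.7 mg/L.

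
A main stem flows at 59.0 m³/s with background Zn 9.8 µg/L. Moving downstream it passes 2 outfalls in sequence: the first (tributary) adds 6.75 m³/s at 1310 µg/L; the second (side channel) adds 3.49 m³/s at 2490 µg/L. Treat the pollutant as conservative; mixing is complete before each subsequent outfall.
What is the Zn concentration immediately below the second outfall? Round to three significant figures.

Outfall 1: combined Q = 65.75 m³/s; C = (59.00·9.800 + 6.750·1310)/65.75 = 143.3 µg/L.
Outfall 2: combined Q = 69.24 m³/s; C = (65.75·143.3 + 3.490·2490)/69.24 = 261.6 µg/L.

262 µg/L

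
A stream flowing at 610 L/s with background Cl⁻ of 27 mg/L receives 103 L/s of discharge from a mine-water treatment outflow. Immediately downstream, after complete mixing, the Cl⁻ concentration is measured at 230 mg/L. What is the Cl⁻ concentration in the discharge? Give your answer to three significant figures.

1430 mg/L

Mass balance: 610.0·27.00 + 103.0·Cₑ = 713.0·230.0
→ Cₑ = (713.0·230.0 − 610.0·27.00) / 103.0 = 1432 mg/L.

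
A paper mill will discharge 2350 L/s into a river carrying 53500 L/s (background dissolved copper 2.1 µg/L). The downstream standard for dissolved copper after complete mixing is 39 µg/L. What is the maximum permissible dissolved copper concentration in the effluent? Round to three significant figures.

879 µg/L

At the limit, (Qr·Cr + Qe·Cₑ)/(Qr + Qe) = 39:
Cₑ = (55850·39 − 53500·2.100) / 2350 = 879.1 µg/L.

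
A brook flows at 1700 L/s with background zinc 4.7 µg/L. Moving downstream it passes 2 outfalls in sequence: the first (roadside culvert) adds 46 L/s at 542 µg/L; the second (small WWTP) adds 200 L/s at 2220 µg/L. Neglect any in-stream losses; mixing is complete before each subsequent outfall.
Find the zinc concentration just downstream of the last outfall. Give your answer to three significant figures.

Outfall 1: combined Q = 1746 L/s; C = (1700·4.700 + 46.00·542.0)/1746 = 18.86 µg/L.
Outfall 2: combined Q = 1946 L/s; C = (1746·18.86 + 200.0·2220)/1946 = 245.1 µg/L.

245 µg/L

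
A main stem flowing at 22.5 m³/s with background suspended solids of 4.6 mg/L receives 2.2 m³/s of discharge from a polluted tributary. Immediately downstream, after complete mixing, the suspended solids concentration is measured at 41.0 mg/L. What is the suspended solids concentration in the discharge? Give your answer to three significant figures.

413 mg/L

Mass balance: 22.50·4.600 + 2.200·Cₑ = 24.70·41.00
→ Cₑ = (24.70·41.00 − 22.50·4.600) / 2.200 = 413.3 mg/L.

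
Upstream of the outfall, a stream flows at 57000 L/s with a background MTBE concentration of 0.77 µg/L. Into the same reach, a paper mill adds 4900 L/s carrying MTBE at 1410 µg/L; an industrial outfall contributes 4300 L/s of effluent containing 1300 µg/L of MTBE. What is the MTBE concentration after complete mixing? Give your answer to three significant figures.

Mixed concentration C = ΣQC/ΣQ = (57000·0.7700 + 4900·1410 + 4300·1300) / 66200 = 12540000/66200 = 189.5 µg/L.

189 µg/L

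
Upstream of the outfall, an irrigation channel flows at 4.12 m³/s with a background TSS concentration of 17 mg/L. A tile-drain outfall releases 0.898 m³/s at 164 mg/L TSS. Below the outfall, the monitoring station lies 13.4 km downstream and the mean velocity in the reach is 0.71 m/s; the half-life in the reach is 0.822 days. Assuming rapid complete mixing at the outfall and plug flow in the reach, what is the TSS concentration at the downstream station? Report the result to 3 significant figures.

36.0 mg/L

Mass balance: C = (4.120·17.00 + 0.8980·164.0) / 5.018 = 217.3/5.018 = 43.31 mg/L.
Travel time t = 13.4·1000 / 0.71 = 18870 s = 5.243 h.
Half-life 0.822 d → k = ln 2 / 0.822 = 0.8432 d⁻¹.
Decay over the reach: 43.31·exp(−kt) = 43.31·0.8318 = 36.02 mg/L.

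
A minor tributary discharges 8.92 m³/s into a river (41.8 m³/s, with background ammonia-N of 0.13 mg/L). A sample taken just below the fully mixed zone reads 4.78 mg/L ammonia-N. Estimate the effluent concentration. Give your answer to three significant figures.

Mass balance: 41.80·0.1300 + 8.920·Cₑ = 50.72·4.780
→ Cₑ = (50.72·4.780 − 41.80·0.1300) / 8.920 = 26.57 mg/L.

26.6 mg/L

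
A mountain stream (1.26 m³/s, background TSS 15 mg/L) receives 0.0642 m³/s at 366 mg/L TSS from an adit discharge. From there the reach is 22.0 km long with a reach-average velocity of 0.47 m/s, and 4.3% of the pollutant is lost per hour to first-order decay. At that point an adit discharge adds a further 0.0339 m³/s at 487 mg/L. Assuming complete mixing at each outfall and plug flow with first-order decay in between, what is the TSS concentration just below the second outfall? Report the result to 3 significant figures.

29.8 mg/L

Mass balance: C = (1.260·15.00 + 0.06420·366.0) / 1.324 = 42.40/1.324 = 32.02 mg/L; combined flow 1.324 m³/s.
Travel time t = 22.0·1000 / 0.47 = 46810 s = 13.00 h.
4.3%/h lost → k = −ln(1 − 0.043) = 0.04395 h⁻¹.
Decay over the reach: 32.02·exp(−kt) = 32.02·0.5647 = 18.08 mg/L.
At the second outfall, C = (1.324·18.08 + 0.03390·487.0) / (1.324 + 0.03390) = 29.78 mg/L.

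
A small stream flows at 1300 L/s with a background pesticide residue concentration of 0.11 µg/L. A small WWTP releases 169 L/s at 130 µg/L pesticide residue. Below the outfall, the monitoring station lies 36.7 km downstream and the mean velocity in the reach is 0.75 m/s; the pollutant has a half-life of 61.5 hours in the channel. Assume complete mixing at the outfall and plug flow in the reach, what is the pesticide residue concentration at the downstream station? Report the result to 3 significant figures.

Mixed concentration C = ΣQC/ΣQ = (1300·0.1100 + 169.0·130.0) / 1469 = 22110/1469 = 15.05 µg/L.
Travel time t = 36.7·1000 / 0.75 = 48930 s = 13.59 h.
Half-life 61.5 h → k = ln 2 / 61.5 = 0.01127 h⁻¹ = 0.2705 d⁻¹.
Decay over the reach: 15.05·exp(−kt) = 15.05·0.8580 = 12.91 µg/L.

12.9 µg/L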